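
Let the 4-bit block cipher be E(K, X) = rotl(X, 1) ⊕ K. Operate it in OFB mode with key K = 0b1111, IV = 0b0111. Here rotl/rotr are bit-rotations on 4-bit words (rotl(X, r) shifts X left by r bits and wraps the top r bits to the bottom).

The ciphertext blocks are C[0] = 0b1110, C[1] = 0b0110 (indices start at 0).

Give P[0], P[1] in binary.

OFB decryption: S_i = E(K, S_{i−1}) with S_{−1} = IV; P_i = C_i ⊕ S_i.
P[0]: S = E(K, 0b0111) = 0b0001; 0b1110 ⊕ 0b0001 = 0b1111.
P[1]: S = E(K, 0b0001) = 0b1101; 0b0110 ⊕ 0b1101 = 0b1011.

P[0] = 0b1111, P[1] = 0b1011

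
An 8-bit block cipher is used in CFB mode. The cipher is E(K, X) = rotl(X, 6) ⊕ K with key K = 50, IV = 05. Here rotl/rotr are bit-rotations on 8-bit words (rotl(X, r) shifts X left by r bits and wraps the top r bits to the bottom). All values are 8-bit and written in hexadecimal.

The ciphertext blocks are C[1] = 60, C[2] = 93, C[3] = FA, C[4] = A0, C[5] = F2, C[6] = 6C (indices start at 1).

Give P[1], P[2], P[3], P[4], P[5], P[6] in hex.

P[1] = 71, P[2] = DB, P[3] = 4E, P[4] = 4E, P[5] = 8A, P[6] = 80

CFB decryption: P_i = C_i ⊕ E(K, C_{i−1}), with C_{0} = IV.
P[1]: E(K, 05) = 11; 60 ⊕ 11 = 71.
P[2]: E(K, 60) = 48; 93 ⊕ 48 = DB.
P[3]: E(K, 93) = B4; FA ⊕ B4 = 4E.
P[4]: E(K, FA) = EE; A0 ⊕ EE = 4E.
P[5]: E(K, A0) = 78; F2 ⊕ 78 = 8A.
P[6]: E(K, F2) = EC; 6C ⊕ EC = 80.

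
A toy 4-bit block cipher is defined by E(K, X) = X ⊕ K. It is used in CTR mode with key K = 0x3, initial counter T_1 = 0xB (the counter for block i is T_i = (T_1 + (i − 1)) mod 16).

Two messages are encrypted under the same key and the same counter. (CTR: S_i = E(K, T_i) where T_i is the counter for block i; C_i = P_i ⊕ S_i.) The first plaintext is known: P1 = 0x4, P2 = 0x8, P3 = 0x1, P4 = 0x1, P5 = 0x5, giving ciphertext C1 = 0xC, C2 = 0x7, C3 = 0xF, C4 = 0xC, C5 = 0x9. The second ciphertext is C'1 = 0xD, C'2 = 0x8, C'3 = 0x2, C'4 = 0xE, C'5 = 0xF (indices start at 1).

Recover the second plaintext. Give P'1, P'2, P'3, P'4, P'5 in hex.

In CTR with a reused counter, both messages share the same keystream S_i, so C_i ⊕ C'_i = P_i ⊕ P'_i and thus P'_i = P_i ⊕ C_i ⊕ C'_i.
P'1: 0x4 ⊕ 0xC ⊕ 0xD = 0x5.
P'2: 0x8 ⊕ 0x7 ⊕ 0x8 = 0x7.
P'3: 0x1 ⊕ 0xF ⊕ 0x2 = 0xC.
P'4: 0x1 ⊕ 0xC ⊕ 0xE = 0x3.
P'5: 0x5 ⊕ 0x9 ⊕ 0xF = 0x3.

P'1 = 0x5, P'2 = 0x7, P'3 = 0xC, P'4 = 0x3, P'5 = 0x3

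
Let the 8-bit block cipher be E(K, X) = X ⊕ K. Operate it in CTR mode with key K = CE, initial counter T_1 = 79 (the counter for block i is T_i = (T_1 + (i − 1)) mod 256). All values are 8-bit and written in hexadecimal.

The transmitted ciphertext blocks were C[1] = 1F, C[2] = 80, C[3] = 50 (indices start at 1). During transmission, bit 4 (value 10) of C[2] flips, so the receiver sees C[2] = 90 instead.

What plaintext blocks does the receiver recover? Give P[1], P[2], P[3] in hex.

P[1] = A8, P[2] = 24, P[3] = E5

CTR decryption: S_i = E(K, T_i) where T_i is the counter for block i; P_i = C_i ⊕ S_i.
Only C[2] changed, to 90. In CTR, a change in C_i flips the same bit in P_i only; the keystream is unaffected. Decrypting the received ciphertext:
P[1]: T = 79, S = E(K, T) = B7; 1F ⊕ B7 = A8.
P[2]: T = 7A, S = E(K, T) = B4; 90 ⊕ B4 = 24.
P[3]: T = 7B, S = E(K, T) = B5; 50 ⊕ B5 = E5.
Blocks that differ from the original plaintext: P[2].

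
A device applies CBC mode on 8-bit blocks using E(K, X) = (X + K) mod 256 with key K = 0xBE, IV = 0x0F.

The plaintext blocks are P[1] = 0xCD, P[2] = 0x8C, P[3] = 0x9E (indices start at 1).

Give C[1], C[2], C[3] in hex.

CBC encryption: C_i = E(K, P_i ⊕ C_{i−1}), with C_{0} = IV.
C[1]: P[1] ⊕ 0x0F = 0xC2; E(K, 0xC2) = 0x80.
C[2]: P[2] ⊕ 0x80 = 0x0C; E(K, 0x0C) = 0xCA.
C[3]: P[3] ⊕ 0xCA = 0x54; E(K, 0x54) = 0x12.

C[1] = 0x80, C[2] = 0xCA, C[3] = 0x12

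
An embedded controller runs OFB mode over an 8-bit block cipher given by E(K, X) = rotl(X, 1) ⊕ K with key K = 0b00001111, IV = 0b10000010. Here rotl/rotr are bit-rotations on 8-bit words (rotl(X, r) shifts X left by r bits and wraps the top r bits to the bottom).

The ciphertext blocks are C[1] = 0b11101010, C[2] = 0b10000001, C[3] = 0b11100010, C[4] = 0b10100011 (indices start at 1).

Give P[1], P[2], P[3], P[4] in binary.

OFB decryption: S_i = E(K, S_{i−1}) with S_{0} = IV; P_i = C_i ⊕ S_i.
P[1]: S = E(K, 0b10000010) = 0b00001010; 0b11101010 ⊕ 0b00001010 = 0b11100000.
P[2]: S = E(K, 0b00001010) = 0b00011011; 0b10000001 ⊕ 0b00011011 = 0b10011010.
P[3]: S = E(K, 0b00011011) = 0b00111001; 0b11100010 ⊕ 0b00111001 = 0b11011011.
P[4]: S = E(K, 0b00111001) = 0b01111101; 0b10100011 ⊕ 0b01111101 = 0b11011110.

P[1] = 0b11100000, P[2] = 0b10011010, P[3] = 0b11011011, P[4] = 0b11011110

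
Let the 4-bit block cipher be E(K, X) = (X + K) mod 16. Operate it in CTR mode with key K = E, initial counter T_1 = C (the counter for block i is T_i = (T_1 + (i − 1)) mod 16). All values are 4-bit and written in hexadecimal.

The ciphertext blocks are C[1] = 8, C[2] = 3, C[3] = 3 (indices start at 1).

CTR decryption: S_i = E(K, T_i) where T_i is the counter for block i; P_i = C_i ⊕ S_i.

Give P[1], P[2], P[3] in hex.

P[1]: T = C, S = E(K, T) = A; 8 ⊕ A = 2.
P[2]: T = D, S = E(K, T) = B; 3 ⊕ B = 8.
P[3]: T = E, S = E(K, T) = C; 3 ⊕ C = F.

P[1] = 2, P[2] = 8, P[3] = F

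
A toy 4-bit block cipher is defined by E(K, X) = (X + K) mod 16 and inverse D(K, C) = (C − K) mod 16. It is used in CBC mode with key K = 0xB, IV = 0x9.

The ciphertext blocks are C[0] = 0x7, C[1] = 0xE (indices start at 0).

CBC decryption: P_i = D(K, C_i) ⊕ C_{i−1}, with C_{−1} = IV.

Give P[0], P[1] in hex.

P[0] = 0x5, P[1] = 0x4

P[0]: D(K, 0x7) = 0xC; 0xC ⊕ 0x9 = 0x5.
P[1]: D(K, 0xE) = 0x3; 0x3 ⊕ 0x7 = 0x4.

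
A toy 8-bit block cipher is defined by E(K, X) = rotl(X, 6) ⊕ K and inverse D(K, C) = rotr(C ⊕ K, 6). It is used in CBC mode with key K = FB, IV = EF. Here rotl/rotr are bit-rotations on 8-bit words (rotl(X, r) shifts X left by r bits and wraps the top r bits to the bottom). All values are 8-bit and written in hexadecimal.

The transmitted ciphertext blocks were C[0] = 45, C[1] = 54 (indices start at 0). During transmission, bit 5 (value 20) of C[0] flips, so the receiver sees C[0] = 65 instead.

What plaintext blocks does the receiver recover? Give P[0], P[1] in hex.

P[0] = 95, P[1] = DB

CBC decryption: P_i = D(K, C_i) ⊕ C_{i−1}, with C_{−1} = IV.
Only C[0] changed, to 65. In CBC, a change in C_i garbles P_i and flips the same bit in P_{i+1}. Decrypting the received ciphertext:
P[0]: D(K, 65) = 7A; 7A ⊕ EF = 95.
P[1]: D(K, 54) = BE; BE ⊕ 65 = DB.
Blocks that differ from the original plaintext: P[0], P[1].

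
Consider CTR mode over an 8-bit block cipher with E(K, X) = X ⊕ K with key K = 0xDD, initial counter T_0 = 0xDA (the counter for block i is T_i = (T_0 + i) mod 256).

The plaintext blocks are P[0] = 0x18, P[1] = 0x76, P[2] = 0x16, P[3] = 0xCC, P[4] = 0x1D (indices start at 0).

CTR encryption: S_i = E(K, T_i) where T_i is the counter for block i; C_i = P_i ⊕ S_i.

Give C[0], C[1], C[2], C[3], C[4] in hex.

C[0] = 0x1F, C[1] = 0x70, C[2] = 0x17, C[3] = 0xCC, C[4] = 0x1E

C[0]: T = 0xDA, S = E(K, T) = 0x07; 0x18 ⊕ 0x07 = 0x1F.
C[1]: T = 0xDB, S = E(K, T) = 0x06; 0x76 ⊕ 0x06 = 0x70.
C[2]: T = 0xDC, S = E(K, T) = 0x01; 0x16 ⊕ 0x01 = 0x17.
C[3]: T = 0xDD, S = E(K, T) = 0x00; 0xCC ⊕ 0x00 = 0xCC.
C[4]: T = 0xDE, S = E(K, T) = 0x03; 0x1D ⊕ 0x03 = 0x1E.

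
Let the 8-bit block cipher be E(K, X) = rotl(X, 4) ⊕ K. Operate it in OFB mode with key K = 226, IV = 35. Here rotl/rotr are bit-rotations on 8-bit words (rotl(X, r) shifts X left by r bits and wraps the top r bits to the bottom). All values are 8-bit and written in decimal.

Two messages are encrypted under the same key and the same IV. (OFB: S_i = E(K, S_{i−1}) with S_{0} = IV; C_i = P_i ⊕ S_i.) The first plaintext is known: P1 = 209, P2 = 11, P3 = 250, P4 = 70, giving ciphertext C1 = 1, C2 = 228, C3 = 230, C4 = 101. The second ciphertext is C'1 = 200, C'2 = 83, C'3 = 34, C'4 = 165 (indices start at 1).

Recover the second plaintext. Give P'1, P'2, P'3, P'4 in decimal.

In OFB with a reused IV, both messages share the same keystream S_i, so C_i ⊕ C'_i = P_i ⊕ P'_i and thus P'_i = P_i ⊕ C_i ⊕ C'_i.
P'1: 209 ⊕ 1 ⊕ 200 = 24.
P'2: 11 ⊕ 228 ⊕ 83 = 188.
P'3: 250 ⊕ 230 ⊕ 34 = 62.
P'4: 70 ⊕ 101 ⊕ 165 = 134.

P'1 = 24, P'2 = 188, P'3 = 62, P'4 = 134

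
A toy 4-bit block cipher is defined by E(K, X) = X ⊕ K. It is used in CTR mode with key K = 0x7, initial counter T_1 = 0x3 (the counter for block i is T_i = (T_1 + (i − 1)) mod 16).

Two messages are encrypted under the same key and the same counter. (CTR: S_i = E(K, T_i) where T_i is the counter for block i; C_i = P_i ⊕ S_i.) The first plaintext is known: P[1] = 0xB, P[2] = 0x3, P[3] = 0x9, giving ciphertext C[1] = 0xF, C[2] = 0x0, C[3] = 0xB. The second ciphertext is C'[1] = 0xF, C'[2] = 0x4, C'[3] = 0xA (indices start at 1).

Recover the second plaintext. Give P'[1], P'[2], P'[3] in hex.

In CTR with a reused counter, both messages share the same keystream S_i, so C_i ⊕ C'_i = P_i ⊕ P'_i and thus P'_i = P_i ⊕ C_i ⊕ C'_i.
P'[1]: 0xB ⊕ 0xF ⊕ 0xF = 0xB.
P'[2]: 0x3 ⊕ 0x0 ⊕ 0x4 = 0x7.
P'[3]: 0x9 ⊕ 0xB ⊕ 0xA = 0x8.

P'[1] = 0xB, P'[2] = 0x7, P'[3] = 0x8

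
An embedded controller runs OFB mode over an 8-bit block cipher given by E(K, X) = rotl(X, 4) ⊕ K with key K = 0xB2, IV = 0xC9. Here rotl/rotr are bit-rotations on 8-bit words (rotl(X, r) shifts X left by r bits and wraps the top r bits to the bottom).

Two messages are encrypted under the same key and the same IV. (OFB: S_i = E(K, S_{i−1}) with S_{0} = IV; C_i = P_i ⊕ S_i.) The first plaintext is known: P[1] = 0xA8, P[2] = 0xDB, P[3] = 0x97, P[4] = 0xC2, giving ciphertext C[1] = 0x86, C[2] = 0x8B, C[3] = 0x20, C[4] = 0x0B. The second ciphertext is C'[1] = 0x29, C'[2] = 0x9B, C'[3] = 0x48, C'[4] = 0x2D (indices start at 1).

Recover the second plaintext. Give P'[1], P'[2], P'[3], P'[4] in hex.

P'[1] = 0x07, P'[2] = 0xCB, P'[3] = 0xFF, P'[4] = 0xE4

In OFB with a reused IV, both messages share the same keystream S_i, so C_i ⊕ C'_i = P_i ⊕ P'_i and thus P'_i = P_i ⊕ C_i ⊕ C'_i.
P'[1]: 0xA8 ⊕ 0x86 ⊕ 0x29 = 0x07.
P'[2]: 0xDB ⊕ 0x8B ⊕ 0x9B = 0xCB.
P'[3]: 0x97 ⊕ 0x20 ⊕ 0x48 = 0xFF.
P'[4]: 0xC2 ⊕ 0x0B ⊕ 0x2D = 0xE4.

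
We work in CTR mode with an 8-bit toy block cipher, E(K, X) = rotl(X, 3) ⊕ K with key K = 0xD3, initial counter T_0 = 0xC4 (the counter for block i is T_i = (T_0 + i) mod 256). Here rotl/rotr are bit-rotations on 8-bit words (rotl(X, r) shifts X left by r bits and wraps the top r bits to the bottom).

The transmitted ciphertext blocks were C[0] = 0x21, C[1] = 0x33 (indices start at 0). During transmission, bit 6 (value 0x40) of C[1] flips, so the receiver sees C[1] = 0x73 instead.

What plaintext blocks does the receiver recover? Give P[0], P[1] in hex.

CTR decryption: S_i = E(K, T_i) where T_i is the counter for block i; P_i = C_i ⊕ S_i.
Only C[1] changed, to 0x73. In CTR, a change in C_i flips the same bit in P_i only; the keystream is unaffected. Decrypting the received ciphertext:
P[0]: T = 0xC4, S = E(K, T) = 0xF5; 0x21 ⊕ 0xF5 = 0xD4.
P[1]: T = 0xC5, S = E(K, T) = 0xFD; 0x73 ⊕ 0xFD = 0x8E.
Blocks that differ from the original plaintext: P[1].

P[0] = 0xD4, P[1] = 0x8E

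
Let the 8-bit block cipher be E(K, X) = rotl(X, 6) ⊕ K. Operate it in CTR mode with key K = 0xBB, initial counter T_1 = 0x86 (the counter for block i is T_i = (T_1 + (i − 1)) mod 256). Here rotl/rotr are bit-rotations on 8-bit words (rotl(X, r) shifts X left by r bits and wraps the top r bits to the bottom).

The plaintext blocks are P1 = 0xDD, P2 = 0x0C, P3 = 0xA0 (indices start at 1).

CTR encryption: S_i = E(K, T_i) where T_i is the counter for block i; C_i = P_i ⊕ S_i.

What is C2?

C1: T = 0x86, S = E(K, T) = 0x1A; 0xDD ⊕ 0x1A = 0xC7.
C2: T = 0x87, S = E(K, T) = 0x5A; 0x0C ⊕ 0x5A = 0x56.

C2 = 0x56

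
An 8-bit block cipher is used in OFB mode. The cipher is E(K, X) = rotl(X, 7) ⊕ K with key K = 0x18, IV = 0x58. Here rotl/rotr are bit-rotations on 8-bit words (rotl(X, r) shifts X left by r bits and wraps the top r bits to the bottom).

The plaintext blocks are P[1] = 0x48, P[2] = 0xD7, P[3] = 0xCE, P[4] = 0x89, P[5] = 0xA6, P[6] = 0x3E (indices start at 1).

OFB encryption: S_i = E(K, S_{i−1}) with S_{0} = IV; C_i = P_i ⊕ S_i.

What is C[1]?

C[1]: S = E(K, 0x58) = 0x34; 0x48 ⊕ 0x34 = 0x7C.

C[1] = 0x7C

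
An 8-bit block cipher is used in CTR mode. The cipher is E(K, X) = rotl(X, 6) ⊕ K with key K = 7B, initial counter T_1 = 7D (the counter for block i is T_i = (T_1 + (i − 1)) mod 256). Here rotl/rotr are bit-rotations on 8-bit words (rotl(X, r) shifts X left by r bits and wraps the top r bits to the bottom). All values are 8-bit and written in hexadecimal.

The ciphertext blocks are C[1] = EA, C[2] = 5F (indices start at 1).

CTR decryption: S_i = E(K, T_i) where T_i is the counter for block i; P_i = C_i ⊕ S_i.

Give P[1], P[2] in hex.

P[1]: T = 7D, S = E(K, T) = 24; EA ⊕ 24 = CE.
P[2]: T = 7E, S = E(K, T) = E4; 5F ⊕ E4 = BB.

P[1] = CE, P[2] = BB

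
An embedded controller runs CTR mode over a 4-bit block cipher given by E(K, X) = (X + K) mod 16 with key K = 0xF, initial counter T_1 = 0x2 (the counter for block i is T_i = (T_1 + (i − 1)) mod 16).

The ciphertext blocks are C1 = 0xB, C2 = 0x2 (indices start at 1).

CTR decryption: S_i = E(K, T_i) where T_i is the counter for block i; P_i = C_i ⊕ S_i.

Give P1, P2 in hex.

P1 = 0xA, P2 = 0x0

P1: T = 0x2, S = E(K, T) = 0x1; 0xB ⊕ 0x1 = 0xA.
P2: T = 0x3, S = E(K, T) = 0x2; 0x2 ⊕ 0x2 = 0x0.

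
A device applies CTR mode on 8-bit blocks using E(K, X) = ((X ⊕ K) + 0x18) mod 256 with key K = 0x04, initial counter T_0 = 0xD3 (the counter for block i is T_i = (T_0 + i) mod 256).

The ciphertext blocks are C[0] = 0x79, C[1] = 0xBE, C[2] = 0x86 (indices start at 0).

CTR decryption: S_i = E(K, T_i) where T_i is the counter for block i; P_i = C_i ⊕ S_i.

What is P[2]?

P[2]: T = 0xD5, S = E(K, T) = 0xE9; 0x86 ⊕ 0xE9 = 0x6F.

P[2] = 0x6F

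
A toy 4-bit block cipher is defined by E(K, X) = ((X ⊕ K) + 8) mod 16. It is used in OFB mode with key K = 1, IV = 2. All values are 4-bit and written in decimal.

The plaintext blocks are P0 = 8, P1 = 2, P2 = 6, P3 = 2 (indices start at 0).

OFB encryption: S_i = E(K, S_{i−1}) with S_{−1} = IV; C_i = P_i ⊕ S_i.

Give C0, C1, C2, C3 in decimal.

C0: S = E(K, 2) = 11; 8 ⊕ 11 = 3.
C1: S = E(K, 11) = 2; 2 ⊕ 2 = 0.
C2: S = E(K, 2) = 11; 6 ⊕ 11 = 13.
C3: S = E(K, 11) = 2; 2 ⊕ 2 = 0.

C0 = 3, C1 = 0, C2 = 13, C3 = 0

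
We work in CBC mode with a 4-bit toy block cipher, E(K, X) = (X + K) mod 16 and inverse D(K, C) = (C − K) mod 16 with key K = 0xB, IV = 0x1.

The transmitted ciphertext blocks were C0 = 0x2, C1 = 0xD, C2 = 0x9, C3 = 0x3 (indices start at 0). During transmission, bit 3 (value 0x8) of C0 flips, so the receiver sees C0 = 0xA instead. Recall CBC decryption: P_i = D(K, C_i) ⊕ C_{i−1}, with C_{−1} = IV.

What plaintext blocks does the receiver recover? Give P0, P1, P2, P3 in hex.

Only C0 changed, to 0xA. In CBC, a change in C_i garbles P_i and flips the same bit in P_{i+1}. Decrypting the received ciphertext:
P0: D(K, 0xA) = 0xF; 0xF ⊕ 0x1 = 0xE.
P1: D(K, 0xD) = 0x2; 0x2 ⊕ 0xA = 0x8.
P2: D(K, 0x9) = 0xE; 0xE ⊕ 0xD = 0x3.
P3: D(K, 0x3) = 0x8; 0x8 ⊕ 0x9 = 0x1.
Blocks that differ from the original plaintext: P0, P1.

P0 = 0xE, P1 = 0x8, P2 = 0x3, P3 = 0x1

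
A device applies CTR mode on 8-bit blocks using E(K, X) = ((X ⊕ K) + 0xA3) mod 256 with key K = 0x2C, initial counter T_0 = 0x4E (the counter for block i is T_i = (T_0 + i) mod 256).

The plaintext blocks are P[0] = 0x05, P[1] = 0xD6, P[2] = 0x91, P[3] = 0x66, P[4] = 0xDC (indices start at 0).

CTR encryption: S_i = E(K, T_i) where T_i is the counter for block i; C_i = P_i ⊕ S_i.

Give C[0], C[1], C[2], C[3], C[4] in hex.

C[0]: T = 0x4E, S = E(K, T) = 0x05; 0x05 ⊕ 0x05 = 0x00.
C[1]: T = 0x4F, S = E(K, T) = 0x06; 0xD6 ⊕ 0x06 = 0xD0.
C[2]: T = 0x50, S = E(K, T) = 0x1F; 0x91 ⊕ 0x1F = 0x8E.
C[3]: T = 0x51, S = E(K, T) = 0x20; 0x66 ⊕ 0x20 = 0x46.
C[4]: T = 0x52, S = E(K, T) = 0x21; 0xDC ⊕ 0x21 = 0xFD.

C[0] = 0x00, C[1] = 0xD0, C[2] = 0x8E, C[3] = 0x46, C[4] = 0xFD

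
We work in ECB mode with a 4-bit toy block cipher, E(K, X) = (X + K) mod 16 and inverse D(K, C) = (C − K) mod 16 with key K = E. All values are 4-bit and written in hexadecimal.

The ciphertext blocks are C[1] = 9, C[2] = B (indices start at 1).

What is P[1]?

P[1] = B

ECB decryption: P_i = D(K, C_i).
P[1]: D(K, 9) = B.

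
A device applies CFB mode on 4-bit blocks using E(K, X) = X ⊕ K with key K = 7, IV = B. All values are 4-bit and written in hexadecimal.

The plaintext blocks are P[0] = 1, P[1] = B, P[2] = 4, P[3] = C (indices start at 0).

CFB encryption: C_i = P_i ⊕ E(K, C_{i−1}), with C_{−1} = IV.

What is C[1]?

C[0]: E(K, B) = C; 1 ⊕ C = D.
C[1]: E(K, D) = A; B ⊕ A = 1.

C[1] = 1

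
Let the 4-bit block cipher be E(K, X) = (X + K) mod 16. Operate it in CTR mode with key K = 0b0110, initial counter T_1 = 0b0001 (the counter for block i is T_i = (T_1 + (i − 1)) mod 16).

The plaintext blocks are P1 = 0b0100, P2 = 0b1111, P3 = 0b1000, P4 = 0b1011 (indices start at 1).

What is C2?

CTR encryption: S_i = E(K, T_i) where T_i is the counter for block i; C_i = P_i ⊕ S_i.
C1: T = 0b0001, S = E(K, T) = 0b0111; 0b0100 ⊕ 0b0111 = 0b0011.
C2: T = 0b0010, S = E(K, T) = 0b1000; 0b1111 ⊕ 0b1000 = 0b0111.

C2 = 0b0111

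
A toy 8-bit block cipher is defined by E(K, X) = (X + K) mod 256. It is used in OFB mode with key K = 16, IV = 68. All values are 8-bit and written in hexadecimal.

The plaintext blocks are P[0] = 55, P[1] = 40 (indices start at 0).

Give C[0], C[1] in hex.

OFB encryption: S_i = E(K, S_{i−1}) with S_{−1} = IV; C_i = P_i ⊕ S_i.
C[0]: S = E(K, 68) = 7E; 55 ⊕ 7E = 2B.
C[1]: S = E(K, 7E) = 94; 40 ⊕ 94 = D4.

C[0] = 2B, C[1] = D4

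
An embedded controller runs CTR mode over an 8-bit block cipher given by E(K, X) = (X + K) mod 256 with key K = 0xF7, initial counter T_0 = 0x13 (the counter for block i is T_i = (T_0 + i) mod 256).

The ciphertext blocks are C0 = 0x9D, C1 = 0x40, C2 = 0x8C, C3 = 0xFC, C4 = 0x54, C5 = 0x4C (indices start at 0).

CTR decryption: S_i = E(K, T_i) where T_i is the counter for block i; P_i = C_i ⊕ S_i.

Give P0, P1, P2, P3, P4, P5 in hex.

P0: T = 0x13, S = E(K, T) = 0x0A; 0x9D ⊕ 0x0A = 0x97.
P1: T = 0x14, S = E(K, T) = 0x0B; 0x40 ⊕ 0x0B = 0x4B.
P2: T = 0x15, S = E(K, T) = 0x0C; 0x8C ⊕ 0x0C = 0x80.
P3: T = 0x16, S = E(K, T) = 0x0D; 0xFC ⊕ 0x0D = 0xF1.
P4: T = 0x17, S = E(K, T) = 0x0E; 0x54 ⊕ 0x0E = 0x5A.
P5: T = 0x18, S = E(K, T) = 0x0F; 0x4C ⊕ 0x0F = 0x43.

P0 = 0x97, P1 = 0x4B, P2 = 0x80, P3 = 0xF1, P4 = 0x5A, P5 = 0x43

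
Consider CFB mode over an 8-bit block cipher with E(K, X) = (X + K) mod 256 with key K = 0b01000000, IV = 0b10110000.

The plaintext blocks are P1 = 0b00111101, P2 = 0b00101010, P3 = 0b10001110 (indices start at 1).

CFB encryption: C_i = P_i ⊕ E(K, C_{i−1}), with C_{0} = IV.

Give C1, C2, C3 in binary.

C1 = 0b11001101, C2 = 0b00100111, C3 = 0b11101001

C1: E(K, 0b10110000) = 0b11110000; 0b00111101 ⊕ 0b11110000 = 0b11001101.
C2: E(K, 0b11001101) = 0b00001101; 0b00101010 ⊕ 0b00001101 = 0b00100111.
C3: E(K, 0b00100111) = 0b01100111; 0b10001110 ⊕ 0b01100111 = 0b11101001.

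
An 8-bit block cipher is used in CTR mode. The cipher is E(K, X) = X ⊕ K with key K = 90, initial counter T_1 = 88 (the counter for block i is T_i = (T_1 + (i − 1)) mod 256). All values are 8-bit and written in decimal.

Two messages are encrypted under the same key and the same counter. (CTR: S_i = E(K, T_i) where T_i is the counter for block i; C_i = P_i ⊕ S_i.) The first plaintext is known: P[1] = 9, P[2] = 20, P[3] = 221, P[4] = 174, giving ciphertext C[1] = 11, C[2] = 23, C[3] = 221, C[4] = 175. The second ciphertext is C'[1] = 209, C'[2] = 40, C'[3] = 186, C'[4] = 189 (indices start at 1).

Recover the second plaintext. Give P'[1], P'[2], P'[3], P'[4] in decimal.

P'[1] = 211, P'[2] = 43, P'[3] = 186, P'[4] = 188

In CTR with a reused counter, both messages share the same keystream S_i, so C_i ⊕ C'_i = P_i ⊕ P'_i and thus P'_i = P_i ⊕ C_i ⊕ C'_i.
P'[1]: 9 ⊕ 11 ⊕ 209 = 211.
P'[2]: 20 ⊕ 23 ⊕ 40 = 43.
P'[3]: 221 ⊕ 221 ⊕ 186 = 186.
P'[4]: 174 ⊕ 175 ⊕ 189 = 188.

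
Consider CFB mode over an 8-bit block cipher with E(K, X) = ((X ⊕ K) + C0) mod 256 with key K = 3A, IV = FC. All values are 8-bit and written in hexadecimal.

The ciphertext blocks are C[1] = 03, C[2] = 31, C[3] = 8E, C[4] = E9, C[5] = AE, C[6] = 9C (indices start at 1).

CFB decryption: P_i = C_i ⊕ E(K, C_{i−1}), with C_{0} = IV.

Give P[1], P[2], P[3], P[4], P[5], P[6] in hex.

P[1]: E(K, FC) = 86; 03 ⊕ 86 = 85.
P[2]: E(K, 03) = F9; 31 ⊕ F9 = C8.
P[3]: E(K, 31) = CB; 8E ⊕ CB = 45.
P[4]: E(K, 8E) = 74; E9 ⊕ 74 = 9D.
P[5]: E(K, E9) = 93; AE ⊕ 93 = 3D.
P[6]: E(K, AE) = 54; 9C ⊕ 54 = C8.

P[1] = 85, P[2] = C8, P[3] = 45, P[4] = 9D, P[5] = 3D, P[6] = C8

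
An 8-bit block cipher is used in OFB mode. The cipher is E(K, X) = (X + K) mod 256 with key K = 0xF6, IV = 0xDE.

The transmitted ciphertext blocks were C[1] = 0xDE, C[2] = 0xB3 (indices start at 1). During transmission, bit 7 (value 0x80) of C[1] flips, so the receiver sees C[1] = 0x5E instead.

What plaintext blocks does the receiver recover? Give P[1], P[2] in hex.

P[1] = 0x8A, P[2] = 0x79

OFB decryption: S_i = E(K, S_{i−1}) with S_{0} = IV; P_i = C_i ⊕ S_i.
Only C[1] changed, to 0x5E. In OFB, a change in C_i flips the same bit in P_i only; the keystream is unaffected. Decrypting the received ciphertext:
P[1]: S = E(K, 0xDE) = 0xD4; 0x5E ⊕ 0xD4 = 0x8A.
P[2]: S = E(K, 0xD4) = 0xCA; 0xB3 ⊕ 0xCA = 0x79.
Blocks that differ from the original plaintext: P[1].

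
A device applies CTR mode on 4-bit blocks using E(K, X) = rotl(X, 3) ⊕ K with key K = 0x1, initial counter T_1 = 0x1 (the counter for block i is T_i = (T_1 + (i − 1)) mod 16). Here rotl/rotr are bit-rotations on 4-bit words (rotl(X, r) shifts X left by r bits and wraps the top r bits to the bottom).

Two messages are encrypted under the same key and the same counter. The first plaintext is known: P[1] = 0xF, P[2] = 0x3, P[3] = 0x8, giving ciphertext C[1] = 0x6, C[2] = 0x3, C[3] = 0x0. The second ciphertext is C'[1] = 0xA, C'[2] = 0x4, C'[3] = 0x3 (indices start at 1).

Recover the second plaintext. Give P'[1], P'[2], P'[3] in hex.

P'[1] = 0x3, P'[2] = 0x4, P'[3] = 0xB

In CTR with a reused counter, both messages share the same keystream S_i, so C_i ⊕ C'_i = P_i ⊕ P'_i and thus P'_i = P_i ⊕ C_i ⊕ C'_i.
P'[1]: 0xF ⊕ 0x6 ⊕ 0xA = 0x3.
P'[2]: 0x3 ⊕ 0x3 ⊕ 0x4 = 0x4.
P'[3]: 0x8 ⊕ 0x0 ⊕ 0x3 = 0xB.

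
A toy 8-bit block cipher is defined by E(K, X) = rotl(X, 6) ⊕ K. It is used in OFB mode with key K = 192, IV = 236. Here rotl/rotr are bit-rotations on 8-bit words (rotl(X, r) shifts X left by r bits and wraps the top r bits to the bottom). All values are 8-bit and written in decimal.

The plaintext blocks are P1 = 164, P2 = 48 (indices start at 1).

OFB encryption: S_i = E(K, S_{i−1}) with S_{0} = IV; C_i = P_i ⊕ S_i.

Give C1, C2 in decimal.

C1: S = E(K, 236) = 251; 164 ⊕ 251 = 95.
C2: S = E(K, 251) = 62; 48 ⊕ 62 = 14.

C1 = 95, C2 = 14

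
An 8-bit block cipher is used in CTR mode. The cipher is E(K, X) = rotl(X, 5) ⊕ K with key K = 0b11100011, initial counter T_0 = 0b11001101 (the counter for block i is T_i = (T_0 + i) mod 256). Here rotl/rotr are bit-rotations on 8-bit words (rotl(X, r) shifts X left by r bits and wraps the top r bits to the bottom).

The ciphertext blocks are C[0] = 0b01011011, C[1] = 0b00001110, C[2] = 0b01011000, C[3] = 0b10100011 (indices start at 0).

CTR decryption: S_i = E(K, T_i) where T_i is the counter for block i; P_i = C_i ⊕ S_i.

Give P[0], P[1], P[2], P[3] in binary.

P[0]: T = 0b11001101, S = E(K, T) = 0b01011010; 0b01011011 ⊕ 0b01011010 = 0b00000001.
P[1]: T = 0b11001110, S = E(K, T) = 0b00111010; 0b00001110 ⊕ 0b00111010 = 0b00110100.
P[2]: T = 0b11001111, S = E(K, T) = 0b00011010; 0b01011000 ⊕ 0b00011010 = 0b01000010.
P[3]: T = 0b11010000, S = E(K, T) = 0b11111001; 0b10100011 ⊕ 0b11111001 = 0b01011010.

P[0] = 0b00000001, P[1] = 0b00110100, P[2] = 0b01000010, P[3] = 0b01011010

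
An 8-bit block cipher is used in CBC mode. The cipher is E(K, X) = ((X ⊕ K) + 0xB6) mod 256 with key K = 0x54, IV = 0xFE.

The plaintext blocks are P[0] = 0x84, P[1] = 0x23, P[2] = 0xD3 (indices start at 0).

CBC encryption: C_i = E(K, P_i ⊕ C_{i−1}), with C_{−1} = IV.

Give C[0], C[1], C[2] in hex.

C[0]: P[0] ⊕ 0xFE = 0x7A; E(K, 0x7A) = 0xE4.
C[1]: P[1] ⊕ 0xE4 = 0xC7; E(K, 0xC7) = 0x49.
C[2]: P[2] ⊕ 0x49 = 0x9A; E(K, 0x9A) = 0x84.

C[0] = 0xE4, C[1] = 0x49, C[2] = 0x84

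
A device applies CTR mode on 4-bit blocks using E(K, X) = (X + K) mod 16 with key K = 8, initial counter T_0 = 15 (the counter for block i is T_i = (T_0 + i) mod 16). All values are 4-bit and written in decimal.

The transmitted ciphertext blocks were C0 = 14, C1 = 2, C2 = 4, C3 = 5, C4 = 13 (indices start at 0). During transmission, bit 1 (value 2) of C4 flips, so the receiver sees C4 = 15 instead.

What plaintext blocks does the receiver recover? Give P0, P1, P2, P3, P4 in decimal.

CTR decryption: S_i = E(K, T_i) where T_i is the counter for block i; P_i = C_i ⊕ S_i.
Only C4 changed, to 15. In CTR, a change in C_i flips the same bit in P_i only; the keystream is unaffected. Decrypting the received ciphertext:
P0: T = 15, S = E(K, T) = 7; 14 ⊕ 7 = 9.
P1: T = 0, S = E(K, T) = 8; 2 ⊕ 8 = 10.
P2: T = 1, S = E(K, T) = 9; 4 ⊕ 9 = 13.
P3: T = 2, S = E(K, T) = 10; 5 ⊕ 10 = 15.
P4: T = 3, S = E(K, T) = 11; 15 ⊕ 11 = 4.
Blocks that differ from the original plaintext: P4.

P0 = 9, P1 = 10, P2 = 13, P3 = 15, P4 = 4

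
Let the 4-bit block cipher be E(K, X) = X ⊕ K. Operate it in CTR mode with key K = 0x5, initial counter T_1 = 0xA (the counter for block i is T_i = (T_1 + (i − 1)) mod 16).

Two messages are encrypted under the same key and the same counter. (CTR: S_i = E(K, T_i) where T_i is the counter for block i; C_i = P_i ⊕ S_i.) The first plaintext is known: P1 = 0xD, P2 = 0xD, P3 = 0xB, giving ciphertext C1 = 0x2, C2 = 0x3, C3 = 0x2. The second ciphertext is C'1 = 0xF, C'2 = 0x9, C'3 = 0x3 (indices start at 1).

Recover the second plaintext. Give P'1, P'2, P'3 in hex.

P'1 = 0x0, P'2 = 0x7, P'3 = 0xA

In CTR with a reused counter, both messages share the same keystream S_i, so C_i ⊕ C'_i = P_i ⊕ P'_i and thus P'_i = P_i ⊕ C_i ⊕ C'_i.
P'1: 0xD ⊕ 0x2 ⊕ 0xF = 0x0.
P'2: 0xD ⊕ 0x3 ⊕ 0x9 = 0x7.
P'3: 0xB ⊕ 0x2 ⊕ 0x3 = 0xA.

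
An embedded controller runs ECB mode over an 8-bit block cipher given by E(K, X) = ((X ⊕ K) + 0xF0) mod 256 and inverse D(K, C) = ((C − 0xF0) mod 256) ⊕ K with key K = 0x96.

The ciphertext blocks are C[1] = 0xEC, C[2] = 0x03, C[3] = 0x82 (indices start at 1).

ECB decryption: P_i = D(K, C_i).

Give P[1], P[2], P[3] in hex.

P[1] = 0x6A, P[2] = 0x85, P[3] = 0x04

P[1]: D(K, 0xEC) = 0x6A.
P[2]: D(K, 0x03) = 0x85.
P[3]: D(K, 0x82) = 0x04.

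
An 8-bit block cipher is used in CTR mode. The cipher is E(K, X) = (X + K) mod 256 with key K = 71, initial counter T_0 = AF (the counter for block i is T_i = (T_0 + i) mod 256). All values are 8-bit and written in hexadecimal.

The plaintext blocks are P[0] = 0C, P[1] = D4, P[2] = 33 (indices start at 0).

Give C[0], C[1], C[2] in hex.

CTR encryption: S_i = E(K, T_i) where T_i is the counter for block i; C_i = P_i ⊕ S_i.
C[0]: T = AF, S = E(K, T) = 20; 0C ⊕ 20 = 2C.
C[1]: T = B0, S = E(K, T) = 21; D4 ⊕ 21 = F5.
C[2]: T = B1, S = E(K, T) = 22; 33 ⊕ 22 = 11.

C[0] = 2C, C[1] = F5, C[2] = 11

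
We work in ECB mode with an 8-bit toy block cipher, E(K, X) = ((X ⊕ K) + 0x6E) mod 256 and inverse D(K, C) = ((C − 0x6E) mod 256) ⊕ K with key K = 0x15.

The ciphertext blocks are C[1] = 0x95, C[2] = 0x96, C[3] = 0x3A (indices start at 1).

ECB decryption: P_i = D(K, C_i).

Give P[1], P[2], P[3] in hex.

P[1] = 0x32, P[2] = 0x3D, P[3] = 0xD9

P[1]: D(K, 0x95) = 0x32.
P[2]: D(K, 0x96) = 0x3D.
P[3]: D(K, 0x3A) = 0xD9.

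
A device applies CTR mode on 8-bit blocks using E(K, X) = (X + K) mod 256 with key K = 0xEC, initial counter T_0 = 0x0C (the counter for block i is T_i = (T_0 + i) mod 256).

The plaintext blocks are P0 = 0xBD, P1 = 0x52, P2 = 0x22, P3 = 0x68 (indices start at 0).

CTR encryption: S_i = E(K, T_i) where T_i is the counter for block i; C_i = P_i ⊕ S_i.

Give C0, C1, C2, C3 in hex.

C0: T = 0x0C, S = E(K, T) = 0xF8; 0xBD ⊕ 0xF8 = 0x45.
C1: T = 0x0D, S = E(K, T) = 0xF9; 0x52 ⊕ 0xF9 = 0xAB.
C2: T = 0x0E, S = E(K, T) = 0xFA; 0x22 ⊕ 0xFA = 0xD8.
C3: T = 0x0F, S = E(K, T) = 0xFB; 0x68 ⊕ 0xFB = 0x93.

C0 = 0x45, C1 = 0xAB, C2 = 0xD8, C3 = 0x93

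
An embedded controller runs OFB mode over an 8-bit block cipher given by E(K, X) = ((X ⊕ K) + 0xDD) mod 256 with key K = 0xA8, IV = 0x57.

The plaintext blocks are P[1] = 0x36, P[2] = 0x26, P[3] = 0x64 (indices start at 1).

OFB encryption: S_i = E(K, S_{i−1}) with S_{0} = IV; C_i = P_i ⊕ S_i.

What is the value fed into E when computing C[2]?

0xDC

C[1]: S = E(K, 0x57) = 0xDC; 0x36 ⊕ 0xDC = 0xEA.
C[2]: S = E(K, 0xDC) = 0x51; 0x26 ⊕ 0x51 = 0x77.
So the input to E for block [2] is 0xDC.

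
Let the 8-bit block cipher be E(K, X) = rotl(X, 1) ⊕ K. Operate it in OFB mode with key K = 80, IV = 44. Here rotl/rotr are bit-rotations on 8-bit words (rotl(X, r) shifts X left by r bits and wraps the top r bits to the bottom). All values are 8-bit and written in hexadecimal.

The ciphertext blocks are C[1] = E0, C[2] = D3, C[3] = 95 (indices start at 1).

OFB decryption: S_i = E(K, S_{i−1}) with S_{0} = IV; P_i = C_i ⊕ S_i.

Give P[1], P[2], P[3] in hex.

P[1]: S = E(K, 44) = 08; E0 ⊕ 08 = E8.
P[2]: S = E(K, 08) = 90; D3 ⊕ 90 = 43.
P[3]: S = E(K, 90) = A1; 95 ⊕ A1 = 34.

P[1] = E8, P[2] = 43, P[3] = 34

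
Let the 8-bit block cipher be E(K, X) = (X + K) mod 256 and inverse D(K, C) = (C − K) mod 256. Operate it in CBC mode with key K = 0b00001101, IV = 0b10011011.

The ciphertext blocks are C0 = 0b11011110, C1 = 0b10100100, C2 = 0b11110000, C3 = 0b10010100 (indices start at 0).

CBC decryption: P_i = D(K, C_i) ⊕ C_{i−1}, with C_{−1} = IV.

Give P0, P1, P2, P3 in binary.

P0 = 0b01001010, P1 = 0b01001001, P2 = 0b01000111, P3 = 0b01110111

P0: D(K, 0b11011110) = 0b11010001; 0b11010001 ⊕ 0b10011011 = 0b01001010.
P1: D(K, 0b10100100) = 0b10010111; 0b10010111 ⊕ 0b11011110 = 0b01001001.
P2: D(K, 0b11110000) = 0b11100011; 0b11100011 ⊕ 0b10100100 = 0b01000111.
P3: D(K, 0b10010100) = 0b10000111; 0b10000111 ⊕ 0b11110000 = 0b01110111.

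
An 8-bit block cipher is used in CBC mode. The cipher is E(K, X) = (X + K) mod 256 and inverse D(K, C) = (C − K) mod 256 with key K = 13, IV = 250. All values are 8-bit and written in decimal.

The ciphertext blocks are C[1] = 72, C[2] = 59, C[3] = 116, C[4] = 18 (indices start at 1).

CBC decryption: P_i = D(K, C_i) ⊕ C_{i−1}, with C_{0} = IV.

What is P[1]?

P[1] = 193

P[1]: D(K, 72) = 59; 59 ⊕ 250 = 193.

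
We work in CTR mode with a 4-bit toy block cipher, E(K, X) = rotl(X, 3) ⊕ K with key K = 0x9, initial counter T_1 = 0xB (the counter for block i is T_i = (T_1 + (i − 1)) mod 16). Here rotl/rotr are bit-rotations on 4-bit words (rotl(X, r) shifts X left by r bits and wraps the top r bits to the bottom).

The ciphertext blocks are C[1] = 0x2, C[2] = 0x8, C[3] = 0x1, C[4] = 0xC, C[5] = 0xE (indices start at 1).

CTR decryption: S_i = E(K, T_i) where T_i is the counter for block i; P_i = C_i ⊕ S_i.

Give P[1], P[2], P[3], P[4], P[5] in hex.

P[1]: T = 0xB, S = E(K, T) = 0x4; 0x2 ⊕ 0x4 = 0x6.
P[2]: T = 0xC, S = E(K, T) = 0xF; 0x8 ⊕ 0xF = 0x7.
P[3]: T = 0xD, S = E(K, T) = 0x7; 0x1 ⊕ 0x7 = 0x6.
P[4]: T = 0xE, S = E(K, T) = 0xE; 0xC ⊕ 0xE = 0x2.
P[5]: T = 0xF, S = E(K, T) = 0x6; 0xE ⊕ 0x6 = 0x8.

P[1] = 0x6, P[2] = 0x7, P[3] = 0x6, P[4] = 0x2, P[5] = 0x8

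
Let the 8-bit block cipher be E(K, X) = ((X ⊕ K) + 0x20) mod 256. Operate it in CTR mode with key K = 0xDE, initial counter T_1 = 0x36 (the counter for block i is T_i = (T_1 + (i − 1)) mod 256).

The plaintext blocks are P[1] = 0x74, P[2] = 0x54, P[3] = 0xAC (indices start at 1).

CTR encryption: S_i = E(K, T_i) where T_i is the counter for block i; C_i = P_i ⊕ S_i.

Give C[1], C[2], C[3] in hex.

C[1]: T = 0x36, S = E(K, T) = 0x08; 0x74 ⊕ 0x08 = 0x7C.
C[2]: T = 0x37, S = E(K, T) = 0x09; 0x54 ⊕ 0x09 = 0x5D.
C[3]: T = 0x38, S = E(K, T) = 0x06; 0xAC ⊕ 0x06 = 0xAA.

C[1] = 0x7C, C[2] = 0x5D, C[3] = 0xAA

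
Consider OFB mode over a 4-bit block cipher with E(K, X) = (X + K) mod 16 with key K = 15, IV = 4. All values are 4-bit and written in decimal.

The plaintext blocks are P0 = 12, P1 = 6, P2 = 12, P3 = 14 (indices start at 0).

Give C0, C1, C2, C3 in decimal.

OFB encryption: S_i = E(K, S_{i−1}) with S_{−1} = IV; C_i = P_i ⊕ S_i.
C0: S = E(K, 4) = 3; 12 ⊕ 3 = 15.
C1: S = E(K, 3) = 2; 6 ⊕ 2 = 4.
C2: S = E(K, 2) = 1; 12 ⊕ 1 = 13.
C3: S = E(K, 1) = 0; 14 ⊕ 0 = 14.

C0 = 15, C1 = 4, C2 = 13, C3 = 14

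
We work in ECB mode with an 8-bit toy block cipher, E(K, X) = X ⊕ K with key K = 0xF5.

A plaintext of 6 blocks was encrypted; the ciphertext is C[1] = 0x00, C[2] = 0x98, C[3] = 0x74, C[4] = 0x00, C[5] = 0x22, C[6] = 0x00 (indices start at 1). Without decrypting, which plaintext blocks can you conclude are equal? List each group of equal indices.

ECB encrypts each block independently with the same key, so equal ciphertext blocks imply equal plaintext blocks.
C[1] = C[4] = C[6] = 0x00, so P[1] = P[4] = P[6].

P[1] = P[4] = P[6]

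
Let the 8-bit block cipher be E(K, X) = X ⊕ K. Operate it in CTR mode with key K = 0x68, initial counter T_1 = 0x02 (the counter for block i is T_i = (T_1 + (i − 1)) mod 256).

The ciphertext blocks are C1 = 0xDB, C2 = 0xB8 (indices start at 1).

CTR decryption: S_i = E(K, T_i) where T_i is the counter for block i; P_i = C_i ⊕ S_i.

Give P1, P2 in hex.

P1: T = 0x02, S = E(K, T) = 0x6A; 0xDB ⊕ 0x6A = 0xB1.
P2: T = 0x03, S = E(K, T) = 0x6B; 0xB8 ⊕ 0x6B = 0xD3.

P1 = 0xB1, P2 = 0xD3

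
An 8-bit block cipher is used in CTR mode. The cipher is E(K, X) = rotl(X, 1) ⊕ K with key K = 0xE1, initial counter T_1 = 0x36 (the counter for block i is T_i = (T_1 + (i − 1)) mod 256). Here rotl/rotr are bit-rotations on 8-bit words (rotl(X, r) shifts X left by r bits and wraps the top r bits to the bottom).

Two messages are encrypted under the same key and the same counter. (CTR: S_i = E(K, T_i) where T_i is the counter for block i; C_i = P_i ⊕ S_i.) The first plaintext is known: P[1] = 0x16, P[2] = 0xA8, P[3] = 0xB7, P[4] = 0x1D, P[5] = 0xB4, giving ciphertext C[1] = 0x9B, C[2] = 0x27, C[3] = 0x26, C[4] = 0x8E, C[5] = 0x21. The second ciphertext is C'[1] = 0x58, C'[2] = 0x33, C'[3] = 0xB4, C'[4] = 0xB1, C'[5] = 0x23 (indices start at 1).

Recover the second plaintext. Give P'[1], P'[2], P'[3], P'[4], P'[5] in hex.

P'[1] = 0xD5, P'[2] = 0xBC, P'[3] = 0x25, P'[4] = 0x22, P'[5] = 0xB6

In CTR with a reused counter, both messages share the same keystream S_i, so C_i ⊕ C'_i = P_i ⊕ P'_i and thus P'_i = P_i ⊕ C_i ⊕ C'_i.
P'[1]: 0x16 ⊕ 0x9B ⊕ 0x58 = 0xD5.
P'[2]: 0xA8 ⊕ 0x27 ⊕ 0x33 = 0xBC.
P'[3]: 0xB7 ⊕ 0x26 ⊕ 0xB4 = 0x25.
P'[4]: 0x1D ⊕ 0x8E ⊕ 0xB1 = 0x22.
P'[5]: 0xB4 ⊕ 0x21 ⊕ 0x23 = 0xB6.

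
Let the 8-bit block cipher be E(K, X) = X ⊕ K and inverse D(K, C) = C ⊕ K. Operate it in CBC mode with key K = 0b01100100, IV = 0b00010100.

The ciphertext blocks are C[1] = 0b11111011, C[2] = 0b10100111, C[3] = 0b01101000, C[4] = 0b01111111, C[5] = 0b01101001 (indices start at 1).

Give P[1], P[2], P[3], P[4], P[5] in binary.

P[1] = 0b10001011, P[2] = 0b00111000, P[3] = 0b10101011, P[4] = 0b01110011, P[5] = 0b01110010

CBC decryption: P_i = D(K, C_i) ⊕ C_{i−1}, with C_{0} = IV.
P[1]: D(K, 0b11111011) = 0b10011111; 0b10011111 ⊕ 0b00010100 = 0b10001011.
P[2]: D(K, 0b10100111) = 0b11000011; 0b11000011 ⊕ 0b11111011 = 0b00111000.
P[3]: D(K, 0b01101000) = 0b00001100; 0b00001100 ⊕ 0b10100111 = 0b10101011.
P[4]: D(K, 0b01111111) = 0b00011011; 0b00011011 ⊕ 0b01101000 = 0b01110011.
P[5]: D(K, 0b01101001) = 0b00001101; 0b00001101 ⊕ 0b01111111 = 0b01110010.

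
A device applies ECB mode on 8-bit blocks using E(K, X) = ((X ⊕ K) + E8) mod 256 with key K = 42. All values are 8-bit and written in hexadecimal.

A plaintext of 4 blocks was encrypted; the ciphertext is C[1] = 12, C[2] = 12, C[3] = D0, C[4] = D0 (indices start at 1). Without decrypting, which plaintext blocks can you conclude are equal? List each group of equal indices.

ECB encrypts each block independently with the same key, so equal ciphertext blocks imply equal plaintext blocks.
C[1] = C[2] = 12, so P[1] = P[2].
C[3] = C[4] = D0, so P[3] = P[4].

P[1] = P[2]; P[3] = P[4]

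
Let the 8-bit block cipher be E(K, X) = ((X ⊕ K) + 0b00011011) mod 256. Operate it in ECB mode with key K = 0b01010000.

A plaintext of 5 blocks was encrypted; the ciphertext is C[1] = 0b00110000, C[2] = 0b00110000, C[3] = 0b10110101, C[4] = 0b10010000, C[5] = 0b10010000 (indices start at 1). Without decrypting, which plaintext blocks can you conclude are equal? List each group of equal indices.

ECB encrypts each block independently with the same key, so equal ciphertext blocks imply equal plaintext blocks.
C[1] = C[2] = 0b00110000, so P[1] = P[2].
C[4] = C[5] = 0b10010000, so P[4] = P[5].

P[1] = P[2]; P[4] = P[5]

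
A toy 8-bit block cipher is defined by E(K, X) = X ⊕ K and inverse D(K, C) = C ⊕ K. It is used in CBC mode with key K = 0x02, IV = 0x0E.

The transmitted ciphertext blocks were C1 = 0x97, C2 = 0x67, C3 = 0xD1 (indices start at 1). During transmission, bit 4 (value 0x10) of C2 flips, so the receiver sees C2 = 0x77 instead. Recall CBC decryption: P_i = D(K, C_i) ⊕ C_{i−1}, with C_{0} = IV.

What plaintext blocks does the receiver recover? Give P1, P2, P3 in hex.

P1 = 0x9B, P2 = 0xE2, P3 = 0xA4

Only C2 changed, to 0x77. In CBC, a change in C_i garbles P_i and flips the same bit in P_{i+1}. Decrypting the received ciphertext:
P1: D(K, 0x97) = 0x95; 0x95 ⊕ 0x0E = 0x9B.
P2: D(K, 0x77) = 0x75; 0x75 ⊕ 0x97 = 0xE2.
P3: D(K, 0xD1) = 0xD3; 0xD3 ⊕ 0x77 = 0xA4.
Blocks that differ from the original plaintext: P2, P3.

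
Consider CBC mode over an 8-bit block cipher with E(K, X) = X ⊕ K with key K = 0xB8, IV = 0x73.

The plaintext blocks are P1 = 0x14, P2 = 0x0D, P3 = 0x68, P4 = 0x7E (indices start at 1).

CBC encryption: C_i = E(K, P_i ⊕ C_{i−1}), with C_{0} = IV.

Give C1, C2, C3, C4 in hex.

C1 = 0xDF, C2 = 0x6A, C3 = 0xBA, C4 = 0x7C

C1: P1 ⊕ 0x73 = 0x67; E(K, 0x67) = 0xDF.
C2: P2 ⊕ 0xDF = 0xD2; E(K, 0xD2) = 0x6A.
C3: P3 ⊕ 0x6A = 0x02; E(K, 0x02) = 0xBA.
C4: P4 ⊕ 0xBA = 0xC4; E(K, 0xC4) = 0x7C.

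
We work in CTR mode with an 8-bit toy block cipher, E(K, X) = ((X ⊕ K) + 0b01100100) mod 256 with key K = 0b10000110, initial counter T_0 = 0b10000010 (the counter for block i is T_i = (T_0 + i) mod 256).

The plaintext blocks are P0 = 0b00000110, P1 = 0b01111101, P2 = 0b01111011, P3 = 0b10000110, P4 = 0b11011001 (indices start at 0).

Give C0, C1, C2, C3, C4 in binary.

CTR encryption: S_i = E(K, T_i) where T_i is the counter for block i; C_i = P_i ⊕ S_i.
C0: T = 0b10000010, S = E(K, T) = 0b01101000; 0b00000110 ⊕ 0b01101000 = 0b01101110.
C1: T = 0b10000011, S = E(K, T) = 0b01101001; 0b01111101 ⊕ 0b01101001 = 0b00010100.
C2: T = 0b10000100, S = E(K, T) = 0b01100110; 0b01111011 ⊕ 0b01100110 = 0b00011101.
C3: T = 0b10000101, S = E(K, T) = 0b01100111; 0b10000110 ⊕ 0b01100111 = 0b11100001.
C4: T = 0b10000110, S = E(K, T) = 0b01100100; 0b11011001 ⊕ 0b01100100 = 0b10111101.

C0 = 0b01101110, C1 = 0b00010100, C2 = 0b00011101, C3 = 0b11100001, C4 = 0b10111101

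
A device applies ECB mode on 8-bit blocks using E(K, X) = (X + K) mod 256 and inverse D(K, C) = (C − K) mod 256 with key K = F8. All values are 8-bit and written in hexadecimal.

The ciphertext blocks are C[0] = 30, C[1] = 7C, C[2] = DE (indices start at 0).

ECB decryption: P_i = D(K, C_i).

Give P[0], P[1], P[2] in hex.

P[0]: D(K, 30) = 38.
P[1]: D(K, 7C) = 84.
P[2]: D(K, DE) = E6.

P[0] = 38, P[1] = 84, P[2] = E6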